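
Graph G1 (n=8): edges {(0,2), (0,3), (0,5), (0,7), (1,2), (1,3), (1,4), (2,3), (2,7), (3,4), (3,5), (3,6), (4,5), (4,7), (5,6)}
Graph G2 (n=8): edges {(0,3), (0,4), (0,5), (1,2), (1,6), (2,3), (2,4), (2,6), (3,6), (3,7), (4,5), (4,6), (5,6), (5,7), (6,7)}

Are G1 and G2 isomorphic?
Yes, isomorphic

The graphs are isomorphic.
One valid mapping φ: V(G1) → V(G2): 0→4, 1→7, 2→5, 3→6, 4→3, 5→2, 6→1, 7→0

Verify φ preserves adjacency — for each edge of G1, its image is an edge of G2:
  (0,2) → (φ(0),φ(2)) = (4,5) ∈ E(G2) ✓
  (0,3) → (φ(0),φ(3)) = (4,6) ∈ E(G2) ✓
  (0,5) → (φ(0),φ(5)) = (2,4) ∈ E(G2) ✓
  (0,7) → (φ(0),φ(7)) = (0,4) ∈ E(G2) ✓
  (1,2) → (φ(1),φ(2)) = (5,7) ∈ E(G2) ✓
  (1,3) → (φ(1),φ(3)) = (6,7) ∈ E(G2) ✓
  (1,4) → (φ(1),φ(4)) = (3,7) ∈ E(G2) ✓
  (2,3) → (φ(2),φ(3)) = (5,6) ∈ E(G2) ✓
  (2,7) → (φ(2),φ(7)) = (0,5) ∈ E(G2) ✓
  (3,4) → (φ(3),φ(4)) = (3,6) ∈ E(G2) ✓
  (3,5) → (φ(3),φ(5)) = (2,6) ∈ E(G2) ✓
  (3,6) → (φ(3),φ(6)) = (1,6) ∈ E(G2) ✓
  (4,5) → (φ(4),φ(5)) = (2,3) ∈ E(G2) ✓
  (4,7) → (φ(4),φ(7)) = (0,3) ∈ E(G2) ✓
  (5,6) → (φ(5),φ(6)) = (1,2) ∈ E(G2) ✓
All 15 edges of G1 map to edges of G2, and |E(G1)| = |E(G2)| = 15, so φ is a bijection on edges as well as vertices. Hence G1 ≅ G2.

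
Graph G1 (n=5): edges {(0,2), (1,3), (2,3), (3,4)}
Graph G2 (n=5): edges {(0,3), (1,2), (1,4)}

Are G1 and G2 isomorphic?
No, not isomorphic

The graphs are NOT isomorphic.

Connected components of G1: 1 component(s) with vertex sets [[0, 1, 2, 3, 4]], sizes [5].
Connected components of G2: 2 component(s) with vertex sets [[0, 3], [1, 2, 4]], sizes [2, 3].
The number of connected components (and the multiset of component sizes) is an isomorphism invariant — an isomorphism maps each component of G1 bijectively onto a component of G2. Since G1 has 1 component(s) and G2 has 2, they cannot be isomorphic.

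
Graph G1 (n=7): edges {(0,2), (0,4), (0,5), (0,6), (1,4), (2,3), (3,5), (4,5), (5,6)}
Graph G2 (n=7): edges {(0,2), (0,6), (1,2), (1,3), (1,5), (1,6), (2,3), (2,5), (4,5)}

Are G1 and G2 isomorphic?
Yes, isomorphic

The graphs are isomorphic.
One valid mapping φ: V(G1) → V(G2): 0→1, 1→4, 2→6, 3→0, 4→5, 5→2, 6→3

Verify φ preserves adjacency — for each edge of G1, its image is an edge of G2:
  (0,2) → (φ(0),φ(2)) = (1,6) ∈ E(G2) ✓
  (0,4) → (φ(0),φ(4)) = (1,5) ∈ E(G2) ✓
  (0,5) → (φ(0),φ(5)) = (1,2) ∈ E(G2) ✓
  (0,6) → (φ(0),φ(6)) = (1,3) ∈ E(G2) ✓
  (1,4) → (φ(1),φ(4)) = (4,5) ∈ E(G2) ✓
  (2,3) → (φ(2),φ(3)) = (0,6) ∈ E(G2) ✓
  (3,5) → (φ(3),φ(5)) = (0,2) ∈ E(G2) ✓
  (4,5) → (φ(4),φ(5)) = (2,5) ∈ E(G2) ✓
  (5,6) → (φ(5),φ(6)) = (2,3) ∈ E(G2) ✓
All 9 edges of G1 map to edges of G2, and |E(G1)| = |E(G2)| = 9, so φ is a bijection on edges as well as vertices. Hence G1 ≅ G2.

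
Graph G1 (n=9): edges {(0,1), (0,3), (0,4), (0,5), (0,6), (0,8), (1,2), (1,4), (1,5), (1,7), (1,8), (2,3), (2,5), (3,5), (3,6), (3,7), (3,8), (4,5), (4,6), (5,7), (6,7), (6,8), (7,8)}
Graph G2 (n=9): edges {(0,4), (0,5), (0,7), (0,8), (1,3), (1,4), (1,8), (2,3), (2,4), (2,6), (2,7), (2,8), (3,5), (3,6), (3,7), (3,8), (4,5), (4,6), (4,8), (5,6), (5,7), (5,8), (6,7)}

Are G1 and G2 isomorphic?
Yes, isomorphic

The graphs are isomorphic.
One valid mapping φ: V(G1) → V(G2): 0→5, 1→4, 2→1, 3→3, 4→0, 5→8, 6→7, 7→2, 8→6

Verify φ preserves adjacency — for each edge of G1, its image is an edge of G2:
  (0,1) → (φ(0),φ(1)) = (4,5) ∈ E(G2) ✓
  (0,3) → (φ(0),φ(3)) = (3,5) ∈ E(G2) ✓
  (0,4) → (φ(0),φ(4)) = (0,5) ∈ E(G2) ✓
  (0,5) → (φ(0),φ(5)) = (5,8) ∈ E(G2) ✓
  (0,6) → (φ(0),φ(6)) = (5,7) ∈ E(G2) ✓
  (0,8) → (φ(0),φ(8)) = (5,6) ∈ E(G2) ✓
  (1,2) → (φ(1),φ(2)) = (1,4) ∈ E(G2) ✓
  (1,4) → (φ(1),φ(4)) = (0,4) ∈ E(G2) ✓
  (1,5) → (φ(1),φ(5)) = (4,8) ∈ E(G2) ✓
  (1,7) → (φ(1),φ(7)) = (2,4) ∈ E(G2) ✓
  (1,8) → (φ(1),φ(8)) = (4,6) ∈ E(G2) ✓
  (2,3) → (φ(2),φ(3)) = (1,3) ∈ E(G2) ✓
  (2,5) → (φ(2),φ(5)) = (1,8) ∈ E(G2) ✓
  (3,5) → (φ(3),φ(5)) = (3,8) ∈ E(G2) ✓
  (3,6) → (φ(3),φ(6)) = (3,7) ∈ E(G2) ✓
  (3,7) → (φ(3),φ(7)) = (2,3) ∈ E(G2) ✓
  (3,8) → (φ(3),φ(8)) = (3,6) ∈ E(G2) ✓
  (4,5) → (φ(4),φ(5)) = (0,8) ∈ E(G2) ✓
  (4,6) → (φ(4),φ(6)) = (0,7) ∈ E(G2) ✓
  (5,7) → (φ(5),φ(7)) = (2,8) ∈ E(G2) ✓
  (6,7) → (φ(6),φ(7)) = (2,7) ∈ E(G2) ✓
  (6,8) → (φ(6),φ(8)) = (6,7) ∈ E(G2) ✓
  (7,8) → (φ(7),φ(8)) = (2,6) ∈ E(G2) ✓
All 23 edges of G1 map to edges of G2, and |E(G1)| = |E(G2)| = 23, so φ is a bijection on edges as well as vertices. Hence G1 ≅ G2.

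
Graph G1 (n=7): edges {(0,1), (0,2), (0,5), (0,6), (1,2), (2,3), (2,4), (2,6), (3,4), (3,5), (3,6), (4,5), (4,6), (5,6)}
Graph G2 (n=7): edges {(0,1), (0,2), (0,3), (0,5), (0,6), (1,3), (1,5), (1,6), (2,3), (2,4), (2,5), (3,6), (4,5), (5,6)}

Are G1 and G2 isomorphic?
Yes, isomorphic

The graphs are isomorphic.
One valid mapping φ: V(G1) → V(G2): 0→2, 1→4, 2→5, 3→6, 4→1, 5→3, 6→0

Verify φ preserves adjacency — for each edge of G1, its image is an edge of G2:
  (0,1) → (φ(0),φ(1)) = (2,4) ∈ E(G2) ✓
  (0,2) → (φ(0),φ(2)) = (2,5) ∈ E(G2) ✓
  (0,5) → (φ(0),φ(5)) = (2,3) ∈ E(G2) ✓
  (0,6) → (φ(0),φ(6)) = (0,2) ∈ E(G2) ✓
  (1,2) → (φ(1),φ(2)) = (4,5) ∈ E(G2) ✓
  (2,3) → (φ(2),φ(3)) = (5,6) ∈ E(G2) ✓
  (2,4) → (φ(2),φ(4)) = (1,5) ∈ E(G2) ✓
  (2,6) → (φ(2),φ(6)) = (0,5) ∈ E(G2) ✓
  (3,4) → (φ(3),φ(4)) = (1,6) ∈ E(G2) ✓
  (3,5) → (φ(3),φ(5)) = (3,6) ∈ E(G2) ✓
  (3,6) → (φ(3),φ(6)) = (0,6) ∈ E(G2) ✓
  (4,5) → (φ(4),φ(5)) = (1,3) ∈ E(G2) ✓
  (4,6) → (φ(4),φ(6)) = (0,1) ∈ E(G2) ✓
  (5,6) → (φ(5),φ(6)) = (0,3) ∈ E(G2) ✓
All 14 edges of G1 map to edges of G2, and |E(G1)| = |E(G2)| = 14, so φ is a bijection on edges as well as vertices. Hence G1 ≅ G2.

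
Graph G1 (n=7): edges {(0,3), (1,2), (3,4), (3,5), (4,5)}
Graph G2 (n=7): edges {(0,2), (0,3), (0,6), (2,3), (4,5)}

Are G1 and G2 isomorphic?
Yes, isomorphic

The graphs are isomorphic.
One valid mapping φ: V(G1) → V(G2): 0→6, 1→4, 2→5, 3→0, 4→3, 5→2, 6→1

Verify φ preserves adjacency — for each edge of G1, its image is an edge of G2:
  (0,3) → (φ(0),φ(3)) = (0,6) ∈ E(G2) ✓
  (1,2) → (φ(1),φ(2)) = (4,5) ∈ E(G2) ✓
  (3,4) → (φ(3),φ(4)) = (0,3) ∈ E(G2) ✓
  (3,5) → (φ(3),φ(5)) = (0,2) ∈ E(G2) ✓
  (4,5) → (φ(4),φ(5)) = (2,3) ∈ E(G2) ✓
All 5 edges of G1 map to edges of G2, and |E(G1)| = |E(G2)| = 5, so φ is a bijection on edges as well as vertices. Hence G1 ≅ G2.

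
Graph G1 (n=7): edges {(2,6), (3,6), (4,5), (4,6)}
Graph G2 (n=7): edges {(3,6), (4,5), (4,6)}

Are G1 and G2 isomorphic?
No, not isomorphic

The graphs are NOT isomorphic.

Counting edges: G1 has 4 edge(s); G2 has 3 edge(s).
Edge count is an isomorphism invariant (a bijection on vertices induces a bijection on edges), so differing edge counts rule out isomorphism.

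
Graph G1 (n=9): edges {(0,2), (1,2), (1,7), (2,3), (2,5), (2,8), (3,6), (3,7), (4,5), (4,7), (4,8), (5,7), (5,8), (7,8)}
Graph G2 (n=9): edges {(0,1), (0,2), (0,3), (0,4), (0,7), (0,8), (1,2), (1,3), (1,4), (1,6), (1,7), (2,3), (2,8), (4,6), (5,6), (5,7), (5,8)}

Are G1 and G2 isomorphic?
No, not isomorphic

The graphs are NOT isomorphic.

Counting triangles (3-cliques): G1 has 5, G2 has 8.
Triangle count is an isomorphism invariant, so differing triangle counts rule out isomorphism.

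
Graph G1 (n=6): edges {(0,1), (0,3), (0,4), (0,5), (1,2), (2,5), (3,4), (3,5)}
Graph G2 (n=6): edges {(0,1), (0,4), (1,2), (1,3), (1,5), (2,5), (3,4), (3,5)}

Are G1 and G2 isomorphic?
Yes, isomorphic

The graphs are isomorphic.
One valid mapping φ: V(G1) → V(G2): 0→1, 1→0, 2→4, 3→5, 4→2, 5→3

Verify φ preserves adjacency — for each edge of G1, its image is an edge of G2:
  (0,1) → (φ(0),φ(1)) = (0,1) ∈ E(G2) ✓
  (0,3) → (φ(0),φ(3)) = (1,5) ∈ E(G2) ✓
  (0,4) → (φ(0),φ(4)) = (1,2) ∈ E(G2) ✓
  (0,5) → (φ(0),φ(5)) = (1,3) ∈ E(G2) ✓
  (1,2) → (φ(1),φ(2)) = (0,4) ∈ E(G2) ✓
  (2,5) → (φ(2),φ(5)) = (3,4) ∈ E(G2) ✓
  (3,4) → (φ(3),φ(4)) = (2,5) ∈ E(G2) ✓
  (3,5) → (φ(3),φ(5)) = (3,5) ∈ E(G2) ✓
All 8 edges of G1 map to edges of G2, and |E(G1)| = |E(G2)| = 8, so φ is a bijection on edges as well as vertices. Hence G1 ≅ G2.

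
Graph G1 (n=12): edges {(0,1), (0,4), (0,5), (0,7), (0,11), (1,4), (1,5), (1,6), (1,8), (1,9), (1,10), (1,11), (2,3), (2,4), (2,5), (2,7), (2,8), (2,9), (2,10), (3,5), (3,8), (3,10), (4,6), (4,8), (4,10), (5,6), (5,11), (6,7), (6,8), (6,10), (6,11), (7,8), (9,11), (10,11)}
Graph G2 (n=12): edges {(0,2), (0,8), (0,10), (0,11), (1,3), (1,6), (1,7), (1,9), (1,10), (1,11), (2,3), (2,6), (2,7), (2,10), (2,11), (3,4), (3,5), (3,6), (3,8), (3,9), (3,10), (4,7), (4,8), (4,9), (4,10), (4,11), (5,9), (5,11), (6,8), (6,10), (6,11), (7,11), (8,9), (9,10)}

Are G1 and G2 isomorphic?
Yes, isomorphic

The graphs are isomorphic.
One valid mapping φ: V(G1) → V(G2): 0→8, 1→3, 2→11, 3→7, 4→6, 5→4, 6→10, 7→0, 8→2, 9→5, 10→1, 11→9

Verify φ preserves adjacency — for each edge of G1, its image is an edge of G2:
  (0,1) → (φ(0),φ(1)) = (3,8) ∈ E(G2) ✓
  (0,4) → (φ(0),φ(4)) = (6,8) ∈ E(G2) ✓
  (0,5) → (φ(0),φ(5)) = (4,8) ∈ E(G2) ✓
  (0,7) → (φ(0),φ(7)) = (0,8) ∈ E(G2) ✓
  (0,11) → (φ(0),φ(11)) = (8,9) ∈ E(G2) ✓
  (1,4) → (φ(1),φ(4)) = (3,6) ∈ E(G2) ✓
  (1,5) → (φ(1),φ(5)) = (3,4) ∈ E(G2) ✓
  (1,6) → (φ(1),φ(6)) = (3,10) ∈ E(G2) ✓
  (1,8) → (φ(1),φ(8)) = (2,3) ∈ E(G2) ✓
  (1,9) → (φ(1),φ(9)) = (3,5) ∈ E(G2) ✓
  (1,10) → (φ(1),φ(10)) = (1,3) ∈ E(G2) ✓
  (1,11) → (φ(1),φ(11)) = (3,9) ∈ E(G2) ✓
  (2,3) → (φ(2),φ(3)) = (7,11) ∈ E(G2) ✓
  (2,4) → (φ(2),φ(4)) = (6,11) ∈ E(G2) ✓
  (2,5) → (φ(2),φ(5)) = (4,11) ∈ E(G2) ✓
  (2,7) → (φ(2),φ(7)) = (0,11) ∈ E(G2) ✓
  (2,8) → (φ(2),φ(8)) = (2,11) ∈ E(G2) ✓
  (2,9) → (φ(2),φ(9)) = (5,11) ∈ E(G2) ✓
  (2,10) → (φ(2),φ(10)) = (1,11) ∈ E(G2) ✓
  (3,5) → (φ(3),φ(5)) = (4,7) ∈ E(G2) ✓
  (3,8) → (φ(3),φ(8)) = (2,7) ∈ E(G2) ✓
  (3,10) → (φ(3),φ(10)) = (1,7) ∈ E(G2) ✓
  (4,6) → (φ(4),φ(6)) = (6,10) ∈ E(G2) ✓
  (4,8) → (φ(4),φ(8)) = (2,6) ∈ E(G2) ✓
  (4,10) → (φ(4),φ(10)) = (1,6) ∈ E(G2) ✓
  (5,6) → (φ(5),φ(6)) = (4,10) ∈ E(G2) ✓
  (5,11) → (φ(5),φ(11)) = (4,9) ∈ E(G2) ✓
  (6,7) → (φ(6),φ(7)) = (0,10) ∈ E(G2) ✓
  (6,8) → (φ(6),φ(8)) = (2,10) ∈ E(G2) ✓
  (6,10) → (φ(6),φ(10)) = (1,10) ∈ E(G2) ✓
  (6,11) → (φ(6),φ(11)) = (9,10) ∈ E(G2) ✓
  (7,8) → (φ(7),φ(8)) = (0,2) ∈ E(G2) ✓
  (9,11) → (φ(9),φ(11)) = (5,9) ∈ E(G2) ✓
  (10,11) → (φ(10),φ(11)) = (1,9) ∈ E(G2) ✓
All 34 edges of G1 map to edges of G2, and |E(G1)| = |E(G2)| = 34, so φ is a bijection on edges as well as vertices. Hence G1 ≅ G2.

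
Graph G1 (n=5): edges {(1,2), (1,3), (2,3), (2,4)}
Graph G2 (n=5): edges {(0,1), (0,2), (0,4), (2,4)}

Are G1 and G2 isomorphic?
Yes, isomorphic

The graphs are isomorphic.
One valid mapping φ: V(G1) → V(G2): 0→3, 1→4, 2→0, 3→2, 4→1

Verify φ preserves adjacency — for each edge of G1, its image is an edge of G2:
  (1,2) → (φ(1),φ(2)) = (0,4) ∈ E(G2) ✓
  (1,3) → (φ(1),φ(3)) = (2,4) ∈ E(G2) ✓
  (2,3) → (φ(2),φ(3)) = (0,2) ∈ E(G2) ✓
  (2,4) → (φ(2),φ(4)) = (0,1) ∈ E(G2) ✓
All 4 edges of G1 map to edges of G2, and |E(G1)| = |E(G2)| = 4, so φ is a bijection on edges as well as vertices. Hence G1 ≅ G2.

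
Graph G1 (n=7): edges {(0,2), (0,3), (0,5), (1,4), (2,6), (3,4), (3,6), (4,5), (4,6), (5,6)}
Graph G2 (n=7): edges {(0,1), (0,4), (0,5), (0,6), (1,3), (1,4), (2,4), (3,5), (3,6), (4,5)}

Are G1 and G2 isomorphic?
Yes, isomorphic

The graphs are isomorphic.
One valid mapping φ: V(G1) → V(G2): 0→3, 1→2, 2→6, 3→5, 4→4, 5→1, 6→0

Verify φ preserves adjacency — for each edge of G1, its image is an edge of G2:
  (0,2) → (φ(0),φ(2)) = (3,6) ∈ E(G2) ✓
  (0,3) → (φ(0),φ(3)) = (3,5) ∈ E(G2) ✓
  (0,5) → (φ(0),φ(5)) = (1,3) ∈ E(G2) ✓
  (1,4) → (φ(1),φ(4)) = (2,4) ∈ E(G2) ✓
  (2,6) → (φ(2),φ(6)) = (0,6) ∈ E(G2) ✓
  (3,4) → (φ(3),φ(4)) = (4,5) ∈ E(G2) ✓
  (3,6) → (φ(3),φ(6)) = (0,5) ∈ E(G2) ✓
  (4,5) → (φ(4),φ(5)) = (1,4) ∈ E(G2) ✓
  (4,6) → (φ(4),φ(6)) = (0,4) ∈ E(G2) ✓
  (5,6) → (φ(5),φ(6)) = (0,1) ∈ E(G2) ✓
All 10 edges of G1 map to edges of G2, and |E(G1)| = |E(G2)| = 10, so φ is a bijection on edges as well as vertices. Hence G1 ≅ G2.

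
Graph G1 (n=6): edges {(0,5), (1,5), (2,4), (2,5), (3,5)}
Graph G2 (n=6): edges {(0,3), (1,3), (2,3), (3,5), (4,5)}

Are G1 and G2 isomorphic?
Yes, isomorphic

The graphs are isomorphic.
One valid mapping φ: V(G1) → V(G2): 0→2, 1→1, 2→5, 3→0, 4→4, 5→3

Verify φ preserves adjacency — for each edge of G1, its image is an edge of G2:
  (0,5) → (φ(0),φ(5)) = (2,3) ∈ E(G2) ✓
  (1,5) → (φ(1),φ(5)) = (1,3) ∈ E(G2) ✓
  (2,4) → (φ(2),φ(4)) = (4,5) ∈ E(G2) ✓
  (2,5) → (φ(2),φ(5)) = (3,5) ∈ E(G2) ✓
  (3,5) → (φ(3),φ(5)) = (0,3) ∈ E(G2) ✓
All 5 edges of G1 map to edges of G2, and |E(G1)| = |E(G2)| = 5, so φ is a bijection on edges as well as vertices. Hence G1 ≅ G2.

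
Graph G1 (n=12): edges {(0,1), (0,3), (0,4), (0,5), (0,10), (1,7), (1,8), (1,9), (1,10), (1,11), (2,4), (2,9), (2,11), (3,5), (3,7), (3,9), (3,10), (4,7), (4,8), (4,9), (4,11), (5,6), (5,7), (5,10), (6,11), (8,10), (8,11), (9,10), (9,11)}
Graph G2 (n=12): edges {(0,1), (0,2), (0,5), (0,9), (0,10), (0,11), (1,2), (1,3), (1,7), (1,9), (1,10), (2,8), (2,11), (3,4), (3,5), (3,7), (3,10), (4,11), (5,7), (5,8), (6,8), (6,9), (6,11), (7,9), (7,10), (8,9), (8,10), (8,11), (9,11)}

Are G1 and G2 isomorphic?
Yes, isomorphic

The graphs are isomorphic.
One valid mapping φ: V(G1) → V(G2): 0→10, 1→0, 2→6, 3→7, 4→8, 5→3, 6→4, 7→5, 8→2, 9→9, 10→1, 11→11

Verify φ preserves adjacency — for each edge of G1, its image is an edge of G2:
  (0,1) → (φ(0),φ(1)) = (0,10) ∈ E(G2) ✓
  (0,3) → (φ(0),φ(3)) = (7,10) ∈ E(G2) ✓
  (0,4) → (φ(0),φ(4)) = (8,10) ∈ E(G2) ✓
  (0,5) → (φ(0),φ(5)) = (3,10) ∈ E(G2) ✓
  (0,10) → (φ(0),φ(10)) = (1,10) ∈ E(G2) ✓
  (1,7) → (φ(1),φ(7)) = (0,5) ∈ E(G2) ✓
  (1,8) → (φ(1),φ(8)) = (0,2) ∈ E(G2) ✓
  (1,9) → (φ(1),φ(9)) = (0,9) ∈ E(G2) ✓
  (1,10) → (φ(1),φ(10)) = (0,1) ∈ E(G2) ✓
  (1,11) → (φ(1),φ(11)) = (0,11) ∈ E(G2) ✓
  (2,4) → (φ(2),φ(4)) = (6,8) ∈ E(G2) ✓
  (2,9) → (φ(2),φ(9)) = (6,9) ∈ E(G2) ✓
  (2,11) → (φ(2),φ(11)) = (6,11) ∈ E(G2) ✓
  (3,5) → (φ(3),φ(5)) = (3,7) ∈ E(G2) ✓
  (3,7) → (φ(3),φ(7)) = (5,7) ∈ E(G2) ✓
  (3,9) → (φ(3),φ(9)) = (7,9) ∈ E(G2) ✓
  (3,10) → (φ(3),φ(10)) = (1,7) ∈ E(G2) ✓
  (4,7) → (φ(4),φ(7)) = (5,8) ∈ E(G2) ✓
  (4,8) → (φ(4),φ(8)) = (2,8) ∈ E(G2) ✓
  (4,9) → (φ(4),φ(9)) = (8,9) ∈ E(G2) ✓
  (4,11) → (φ(4),φ(11)) = (8,11) ∈ E(G2) ✓
  (5,6) → (φ(5),φ(6)) = (3,4) ∈ E(G2) ✓
  (5,7) → (φ(5),φ(7)) = (3,5) ∈ E(G2) ✓
  (5,10) → (φ(5),φ(10)) = (1,3) ∈ E(G2) ✓
  (6,11) → (φ(6),φ(11)) = (4,11) ∈ E(G2) ✓
  (8,10) → (φ(8),φ(10)) = (1,2) ∈ E(G2) ✓
  (8,11) → (φ(8),φ(11)) = (2,11) ∈ E(G2) ✓
  (9,10) → (φ(9),φ(10)) = (1,9) ∈ E(G2) ✓
  (9,11) → (φ(9),φ(11)) = (9,11) ∈ E(G2) ✓
All 29 edges of G1 map to edges of G2, and |E(G1)| = |E(G2)| = 29, so φ is a bijection on edges as well as vertices. Hence G1 ≅ G2.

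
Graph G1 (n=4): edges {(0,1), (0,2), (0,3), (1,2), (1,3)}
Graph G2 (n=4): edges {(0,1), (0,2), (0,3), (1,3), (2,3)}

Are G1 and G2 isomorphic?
Yes, isomorphic

The graphs are isomorphic.
One valid mapping φ: V(G1) → V(G2): 0→0, 1→3, 2→1, 3→2

Verify φ preserves adjacency — for each edge of G1, its image is an edge of G2:
  (0,1) → (φ(0),φ(1)) = (0,3) ∈ E(G2) ✓
  (0,2) → (φ(0),φ(2)) = (0,1) ∈ E(G2) ✓
  (0,3) → (φ(0),φ(3)) = (0,2) ∈ E(G2) ✓
  (1,2) → (φ(1),φ(2)) = (1,3) ∈ E(G2) ✓
  (1,3) → (φ(1),φ(3)) = (2,3) ∈ E(G2) ✓
All 5 edges of G1 map to edges of G2, and |E(G1)| = |E(G2)| = 5, so φ is a bijection on edges as well as vertices. Hence G1 ≅ G2.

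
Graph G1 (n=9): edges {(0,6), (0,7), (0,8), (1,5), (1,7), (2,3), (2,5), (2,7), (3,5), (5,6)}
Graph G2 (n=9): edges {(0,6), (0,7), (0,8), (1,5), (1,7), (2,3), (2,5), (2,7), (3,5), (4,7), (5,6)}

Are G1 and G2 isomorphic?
No, not isomorphic

The graphs are NOT isomorphic.

Counting edges: G1 has 10 edge(s); G2 has 11 edge(s).
Edge count is an isomorphism invariant (a bijection on vertices induces a bijection on edges), so differing edge counts rule out isomorphism.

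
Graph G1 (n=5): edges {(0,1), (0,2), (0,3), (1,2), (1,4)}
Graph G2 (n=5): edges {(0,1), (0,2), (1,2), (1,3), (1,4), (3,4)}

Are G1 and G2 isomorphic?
No, not isomorphic

The graphs are NOT isomorphic.

Degrees in G1: deg(0)=3, deg(1)=3, deg(2)=2, deg(3)=1, deg(4)=1.
Sorted degree sequence of G1: [3, 3, 2, 1, 1].
Degrees in G2: deg(0)=2, deg(1)=4, deg(2)=2, deg(3)=2, deg(4)=2.
Sorted degree sequence of G2: [4, 2, 2, 2, 2].
The (sorted) degree sequence is an isomorphism invariant, so since G1 and G2 have different degree sequences they cannot be isomorphic.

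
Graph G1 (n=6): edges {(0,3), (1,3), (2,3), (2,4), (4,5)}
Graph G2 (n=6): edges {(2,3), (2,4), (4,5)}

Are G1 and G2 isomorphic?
No, not isomorphic

The graphs are NOT isomorphic.

Counting edges: G1 has 5 edge(s); G2 has 3 edge(s).
Edge count is an isomorphism invariant (a bijection on vertices induces a bijection on edges), so differing edge counts rule out isomorphism.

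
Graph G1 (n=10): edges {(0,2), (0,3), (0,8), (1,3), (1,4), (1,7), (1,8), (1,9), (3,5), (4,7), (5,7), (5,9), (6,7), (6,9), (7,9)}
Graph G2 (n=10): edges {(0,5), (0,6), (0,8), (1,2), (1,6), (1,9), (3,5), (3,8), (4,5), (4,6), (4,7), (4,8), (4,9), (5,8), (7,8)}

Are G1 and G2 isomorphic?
Yes, isomorphic

The graphs are isomorphic.
One valid mapping φ: V(G1) → V(G2): 0→1, 1→4, 2→2, 3→6, 4→7, 5→0, 6→3, 7→8, 8→9, 9→5

Verify φ preserves adjacency — for each edge of G1, its image is an edge of G2:
  (0,2) → (φ(0),φ(2)) = (1,2) ∈ E(G2) ✓
  (0,3) → (φ(0),φ(3)) = (1,6) ∈ E(G2) ✓
  (0,8) → (φ(0),φ(8)) = (1,9) ∈ E(G2) ✓
  (1,3) → (φ(1),φ(3)) = (4,6) ∈ E(G2) ✓
  (1,4) → (φ(1),φ(4)) = (4,7) ∈ E(G2) ✓
  (1,7) → (φ(1),φ(7)) = (4,8) ∈ E(G2) ✓
  (1,8) → (φ(1),φ(8)) = (4,9) ∈ E(G2) ✓
  (1,9) → (φ(1),φ(9)) = (4,5) ∈ E(G2) ✓
  (3,5) → (φ(3),φ(5)) = (0,6) ∈ E(G2) ✓
  (4,7) → (φ(4),φ(7)) = (7,8) ∈ E(G2) ✓
  (5,7) → (φ(5),φ(7)) = (0,8) ∈ E(G2) ✓
  (5,9) → (φ(5),φ(9)) = (0,5) ∈ E(G2) ✓
  (6,7) → (φ(6),φ(7)) = (3,8) ∈ E(G2) ✓
  (6,9) → (φ(6),φ(9)) = (3,5) ∈ E(G2) ✓
  (7,9) → (φ(7),φ(9)) = (5,8) ∈ E(G2) ✓
All 15 edges of G1 map to edges of G2, and |E(G1)| = |E(G2)| = 15, so φ is a bijection on edges as well as vertices. Hence G1 ≅ G2.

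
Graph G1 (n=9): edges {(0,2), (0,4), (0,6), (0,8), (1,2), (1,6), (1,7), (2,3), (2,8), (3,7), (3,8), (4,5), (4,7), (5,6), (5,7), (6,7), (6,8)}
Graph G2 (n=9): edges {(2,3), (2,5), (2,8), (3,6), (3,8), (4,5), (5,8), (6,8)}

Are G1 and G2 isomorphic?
No, not isomorphic

The graphs are NOT isomorphic.

Degrees in G1: deg(0)=4, deg(1)=3, deg(2)=4, deg(3)=3, deg(4)=3, deg(5)=3, deg(6)=5, deg(7)=5, deg(8)=4.
Sorted degree sequence of G1: [5, 5, 4, 4, 4, 3, 3, 3, 3].
Degrees in G2: deg(0)=0, deg(1)=0, deg(2)=3, deg(3)=3, deg(4)=1, deg(5)=3, deg(6)=2, deg(7)=0, deg(8)=4.
Sorted degree sequence of G2: [4, 3, 3, 3, 2, 1, 0, 0, 0].
The (sorted) degree sequence is an isomorphism invariant, so since G1 and G2 have different degree sequences they cannot be isomorphic.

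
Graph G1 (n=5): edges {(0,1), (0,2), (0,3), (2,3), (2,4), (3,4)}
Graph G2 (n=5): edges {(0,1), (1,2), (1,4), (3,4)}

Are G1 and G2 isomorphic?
No, not isomorphic

The graphs are NOT isomorphic.

Counting triangles (3-cliques): G1 has 2, G2 has 0.
Triangle count is an isomorphism invariant, so differing triangle counts rule out isomorphism.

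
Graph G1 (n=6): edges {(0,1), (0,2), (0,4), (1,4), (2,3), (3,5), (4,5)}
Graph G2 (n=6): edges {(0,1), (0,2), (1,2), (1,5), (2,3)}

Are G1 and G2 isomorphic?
No, not isomorphic

The graphs are NOT isomorphic.

Connected components of G1: 1 component(s) with vertex sets [[0, 1, 2, 3, 4, 5]], sizes [6].
Connected components of G2: 2 component(s) with vertex sets [[4], [0, 1, 2, 3, 5]], sizes [1, 5].
The number of connected components (and the multiset of component sizes) is an isomorphism invariant — an isomorphism maps each component of G1 bijectively onto a component of G2. Since G1 has 1 component(s) and G2 has 2, they cannot be isomorphic.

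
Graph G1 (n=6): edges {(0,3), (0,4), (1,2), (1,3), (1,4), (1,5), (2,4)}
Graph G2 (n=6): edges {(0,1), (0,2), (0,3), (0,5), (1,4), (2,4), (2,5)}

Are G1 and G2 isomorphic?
Yes, isomorphic

The graphs are isomorphic.
One valid mapping φ: V(G1) → V(G2): 0→4, 1→0, 2→5, 3→1, 4→2, 5→3

Verify φ preserves adjacency — for each edge of G1, its image is an edge of G2:
  (0,3) → (φ(0),φ(3)) = (1,4) ∈ E(G2) ✓
  (0,4) → (φ(0),φ(4)) = (2,4) ∈ E(G2) ✓
  (1,2) → (φ(1),φ(2)) = (0,5) ∈ E(G2) ✓
  (1,3) → (φ(1),φ(3)) = (0,1) ∈ E(G2) ✓
  (1,4) → (φ(1),φ(4)) = (0,2) ∈ E(G2) ✓
  (1,5) → (φ(1),φ(5)) = (0,3) ∈ E(G2) ✓
  (2,4) → (φ(2),φ(4)) = (2,5) ∈ E(G2) ✓
All 7 edges of G1 map to edges of G2, and |E(G1)| = |E(G2)| = 7, so φ is a bijection on edges as well as vertices. Hence G1 ≅ G2.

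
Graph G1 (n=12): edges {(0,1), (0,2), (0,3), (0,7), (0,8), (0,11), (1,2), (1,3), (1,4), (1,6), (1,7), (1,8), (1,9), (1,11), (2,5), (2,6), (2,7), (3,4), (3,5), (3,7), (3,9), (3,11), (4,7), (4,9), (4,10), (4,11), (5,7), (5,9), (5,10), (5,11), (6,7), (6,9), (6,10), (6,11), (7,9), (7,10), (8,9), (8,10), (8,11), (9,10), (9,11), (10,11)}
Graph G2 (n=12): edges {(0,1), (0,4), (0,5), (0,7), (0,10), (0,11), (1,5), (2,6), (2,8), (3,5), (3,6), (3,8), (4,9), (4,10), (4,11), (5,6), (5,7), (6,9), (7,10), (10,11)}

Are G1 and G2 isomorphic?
No, not isomorphic

The graphs are NOT isomorphic.

Degrees in G1: deg(0)=6, deg(1)=9, deg(2)=5, deg(3)=7, deg(4)=6, deg(5)=6, deg(6)=6, deg(7)=9, deg(8)=5, deg(9)=9, deg(10)=7, deg(11)=9.
Sorted degree sequence of G1: [9, 9, 9, 9, 7, 7, 6, 6, 6, 6, 5, 5].
Degrees in G2: deg(0)=6, deg(1)=2, deg(2)=2, deg(3)=3, deg(4)=4, deg(5)=5, deg(6)=4, deg(7)=3, deg(8)=2, deg(9)=2, deg(10)=4, deg(11)=3.
Sorted degree sequence of G2: [6, 5, 4, 4, 4, 3, 3, 3, 2, 2, 2, 2].
The (sorted) degree sequence is an isomorphism invariant, so since G1 and G2 have different degree sequences they cannot be isomorphic.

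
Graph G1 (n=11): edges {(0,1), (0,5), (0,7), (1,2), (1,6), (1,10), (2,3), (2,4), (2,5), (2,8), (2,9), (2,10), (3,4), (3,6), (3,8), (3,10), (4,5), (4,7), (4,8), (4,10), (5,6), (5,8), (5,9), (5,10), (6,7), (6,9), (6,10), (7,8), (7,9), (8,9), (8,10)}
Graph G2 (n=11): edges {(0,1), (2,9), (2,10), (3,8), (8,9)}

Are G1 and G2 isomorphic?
No, not isomorphic

The graphs are NOT isomorphic.

Connected components of G1: 1 component(s) with vertex sets [[0, 1, 2, 3, 4, 5, 6, 7, 8, 9, 10]], sizes [11].
Connected components of G2: 6 component(s) with vertex sets [[4], [5], [6], [7], [0, 1], [2, 3, 8, 9, 10]], sizes [1, 1, 1, 1, 2, 5].
The number of connected components (and the multiset of component sizes) is an isomorphism invariant — an isomorphism maps each component of G1 bijectively onto a component of G2. Since G1 has 1 component(s) and G2 has 6, they cannot be isomorphic.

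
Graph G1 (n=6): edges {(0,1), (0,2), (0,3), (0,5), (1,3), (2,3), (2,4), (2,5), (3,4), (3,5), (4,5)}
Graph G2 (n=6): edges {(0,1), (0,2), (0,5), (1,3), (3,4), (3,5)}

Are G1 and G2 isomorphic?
No, not isomorphic

The graphs are NOT isomorphic.

Counting triangles (3-cliques): G1 has 8, G2 has 0.
Triangle count is an isomorphism invariant, so differing triangle counts rule out isomorphism.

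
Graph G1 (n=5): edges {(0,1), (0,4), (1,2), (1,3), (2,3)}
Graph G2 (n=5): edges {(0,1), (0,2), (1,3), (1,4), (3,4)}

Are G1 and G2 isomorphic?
Yes, isomorphic

The graphs are isomorphic.
One valid mapping φ: V(G1) → V(G2): 0→0, 1→1, 2→4, 3→3, 4→2

Verify φ preserves adjacency — for each edge of G1, its image is an edge of G2:
  (0,1) → (φ(0),φ(1)) = (0,1) ∈ E(G2) ✓
  (0,4) → (φ(0),φ(4)) = (0,2) ∈ E(G2) ✓
  (1,2) → (φ(1),φ(2)) = (1,4) ∈ E(G2) ✓
  (1,3) → (φ(1),φ(3)) = (1,3) ∈ E(G2) ✓
  (2,3) → (φ(2),φ(3)) = (3,4) ∈ E(G2) ✓
All 5 edges of G1 map to edges of G2, and |E(G1)| = |E(G2)| = 5, so φ is a bijection on edges as well as vertices. Hence G1 ≅ G2.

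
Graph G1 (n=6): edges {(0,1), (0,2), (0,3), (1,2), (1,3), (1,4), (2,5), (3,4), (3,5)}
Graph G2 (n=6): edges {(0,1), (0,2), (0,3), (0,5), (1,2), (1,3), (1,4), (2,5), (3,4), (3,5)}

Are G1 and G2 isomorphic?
No, not isomorphic

The graphs are NOT isomorphic.

Counting edges: G1 has 9 edge(s); G2 has 10 edge(s).
Edge count is an isomorphism invariant (a bijection on vertices induces a bijection on edges), so differing edge counts rule out isomorphism.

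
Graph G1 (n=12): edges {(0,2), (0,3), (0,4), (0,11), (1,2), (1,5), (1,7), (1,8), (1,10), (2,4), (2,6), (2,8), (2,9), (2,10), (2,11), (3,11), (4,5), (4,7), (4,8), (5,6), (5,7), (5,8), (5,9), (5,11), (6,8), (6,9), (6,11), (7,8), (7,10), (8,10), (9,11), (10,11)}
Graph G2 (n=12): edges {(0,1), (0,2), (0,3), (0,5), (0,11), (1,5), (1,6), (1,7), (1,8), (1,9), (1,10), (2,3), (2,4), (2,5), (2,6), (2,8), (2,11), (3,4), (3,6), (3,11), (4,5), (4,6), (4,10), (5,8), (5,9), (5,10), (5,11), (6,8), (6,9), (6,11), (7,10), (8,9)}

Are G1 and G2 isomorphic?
Yes, isomorphic

The graphs are isomorphic.
One valid mapping φ: V(G1) → V(G2): 0→10, 1→11, 2→5, 3→7, 4→4, 5→6, 6→8, 7→3, 8→2, 9→9, 10→0, 11→1

Verify φ preserves adjacency — for each edge of G1, its image is an edge of G2:
  (0,2) → (φ(0),φ(2)) = (5,10) ∈ E(G2) ✓
  (0,3) → (φ(0),φ(3)) = (7,10) ∈ E(G2) ✓
  (0,4) → (φ(0),φ(4)) = (4,10) ∈ E(G2) ✓
  (0,11) → (φ(0),φ(11)) = (1,10) ∈ E(G2) ✓
  (1,2) → (φ(1),φ(2)) = (5,11) ∈ E(G2) ✓
  (1,5) → (φ(1),φ(5)) = (6,11) ∈ E(G2) ✓
  (1,7) → (φ(1),φ(7)) = (3,11) ∈ E(G2) ✓
  (1,8) → (φ(1),φ(8)) = (2,11) ∈ E(G2) ✓
  (1,10) → (φ(1),φ(10)) = (0,11) ∈ E(G2) ✓
  (2,4) → (φ(2),φ(4)) = (4,5) ∈ E(G2) ✓
  (2,6) → (φ(2),φ(6)) = (5,8) ∈ E(G2) ✓
  (2,8) → (φ(2),φ(8)) = (2,5) ∈ E(G2) ✓
  (2,9) → (φ(2),φ(9)) = (5,9) ∈ E(G2) ✓
  (2,10) → (φ(2),φ(10)) = (0,5) ∈ E(G2) ✓
  (2,11) → (φ(2),φ(11)) = (1,5) ∈ E(G2) ✓
  (3,11) → (φ(3),φ(11)) = (1,7) ∈ E(G2) ✓
  (4,5) → (φ(4),φ(5)) = (4,6) ∈ E(G2) ✓
  (4,7) → (φ(4),φ(7)) = (3,4) ∈ E(G2) ✓
  (4,8) → (φ(4),φ(8)) = (2,4) ∈ E(G2) ✓
  (5,6) → (φ(5),φ(6)) = (6,8) ∈ E(G2) ✓
  (5,7) → (φ(5),φ(7)) = (3,6) ∈ E(G2) ✓
  (5,8) → (φ(5),φ(8)) = (2,6) ∈ E(G2) ✓
  (5,9) → (φ(5),φ(9)) = (6,9) ∈ E(G2) ✓
  (5,11) → (φ(5),φ(11)) = (1,6) ∈ E(G2) ✓
  (6,8) → (φ(6),φ(8)) = (2,8) ∈ E(G2) ✓
  (6,9) → (φ(6),φ(9)) = (8,9) ∈ E(G2) ✓
  (6,11) → (φ(6),φ(11)) = (1,8) ∈ E(G2) ✓
  (7,8) → (φ(7),φ(8)) = (2,3) ∈ E(G2) ✓
  (7,10) → (φ(7),φ(10)) = (0,3) ∈ E(G2) ✓
  (8,10) → (φ(8),φ(10)) = (0,2) ∈ E(G2) ✓
  (9,11) → (φ(9),φ(11)) = (1,9) ∈ E(G2) ✓
  (10,11) → (φ(10),φ(11)) = (0,1) ∈ E(G2) ✓
All 32 edges of G1 map to edges of G2, and |E(G1)| = |E(G2)| = 32, so φ is a bijection on edges as well as vertices. Hence G1 ≅ G2.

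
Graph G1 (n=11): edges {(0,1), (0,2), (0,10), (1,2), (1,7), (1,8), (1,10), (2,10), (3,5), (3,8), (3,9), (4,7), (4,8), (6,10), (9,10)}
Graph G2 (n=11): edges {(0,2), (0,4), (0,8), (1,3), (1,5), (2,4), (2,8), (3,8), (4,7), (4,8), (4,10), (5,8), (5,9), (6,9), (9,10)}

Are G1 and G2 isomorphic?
Yes, isomorphic

The graphs are isomorphic.
One valid mapping φ: V(G1) → V(G2): 0→2, 1→8, 2→0, 3→9, 4→1, 5→6, 6→7, 7→3, 8→5, 9→10, 10→4

Verify φ preserves adjacency — for each edge of G1, its image is an edge of G2:
  (0,1) → (φ(0),φ(1)) = (2,8) ∈ E(G2) ✓
  (0,2) → (φ(0),φ(2)) = (0,2) ∈ E(G2) ✓
  (0,10) → (φ(0),φ(10)) = (2,4) ∈ E(G2) ✓
  (1,2) → (φ(1),φ(2)) = (0,8) ∈ E(G2) ✓
  (1,7) → (φ(1),φ(7)) = (3,8) ∈ E(G2) ✓
  (1,8) → (φ(1),φ(8)) = (5,8) ∈ E(G2) ✓
  (1,10) → (φ(1),φ(10)) = (4,8) ∈ E(G2) ✓
  (2,10) → (φ(2),φ(10)) = (0,4) ∈ E(G2) ✓
  (3,5) → (φ(3),φ(5)) = (6,9) ∈ E(G2) ✓
  (3,8) → (φ(3),φ(8)) = (5,9) ∈ E(G2) ✓
  (3,9) → (φ(3),φ(9)) = (9,10) ∈ E(G2) ✓
  (4,7) → (φ(4),φ(7)) = (1,3) ∈ E(G2) ✓
  (4,8) → (φ(4),φ(8)) = (1,5) ∈ E(G2) ✓
  (6,10) → (φ(6),φ(10)) = (4,7) ∈ E(G2) ✓
  (9,10) → (φ(9),φ(10)) = (4,10) ∈ E(G2) ✓
All 15 edges of G1 map to edges of G2, and |E(G1)| = |E(G2)| = 15, so φ is a bijection on edges as well as vertices. Hence G1 ≅ G2.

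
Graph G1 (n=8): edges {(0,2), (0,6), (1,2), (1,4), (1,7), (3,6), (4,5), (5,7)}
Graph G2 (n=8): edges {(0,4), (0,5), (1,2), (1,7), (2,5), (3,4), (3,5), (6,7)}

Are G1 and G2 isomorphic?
Yes, isomorphic

The graphs are isomorphic.
One valid mapping φ: V(G1) → V(G2): 0→1, 1→5, 2→2, 3→6, 4→0, 5→4, 6→7, 7→3

Verify φ preserves adjacency — for each edge of G1, its image is an edge of G2:
  (0,2) → (φ(0),φ(2)) = (1,2) ∈ E(G2) ✓
  (0,6) → (φ(0),φ(6)) = (1,7) ∈ E(G2) ✓
  (1,2) → (φ(1),φ(2)) = (2,5) ∈ E(G2) ✓
  (1,4) → (φ(1),φ(4)) = (0,5) ∈ E(G2) ✓
  (1,7) → (φ(1),φ(7)) = (3,5) ∈ E(G2) ✓
  (3,6) → (φ(3),φ(6)) = (6,7) ∈ E(G2) ✓
  (4,5) → (φ(4),φ(5)) = (0,4) ∈ E(G2) ✓
  (5,7) → (φ(5),φ(7)) = (3,4) ∈ E(G2) ✓
All 8 edges of G1 map to edges of G2, and |E(G1)| = |E(G2)| = 8, so φ is a bijection on edges as well as vertices. Hence G1 ≅ G2.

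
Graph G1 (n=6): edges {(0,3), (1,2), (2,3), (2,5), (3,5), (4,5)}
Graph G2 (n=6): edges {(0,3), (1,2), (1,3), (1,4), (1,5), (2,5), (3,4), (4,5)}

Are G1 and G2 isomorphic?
No, not isomorphic

The graphs are NOT isomorphic.

Counting triangles (3-cliques): G1 has 1, G2 has 3.
Triangle count is an isomorphism invariant, so differing triangle counts rule out isomorphism.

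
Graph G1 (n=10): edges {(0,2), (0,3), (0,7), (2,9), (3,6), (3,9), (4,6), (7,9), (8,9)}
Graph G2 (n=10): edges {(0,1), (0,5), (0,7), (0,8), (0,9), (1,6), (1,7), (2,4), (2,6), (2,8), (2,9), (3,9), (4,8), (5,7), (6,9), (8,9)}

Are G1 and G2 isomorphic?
No, not isomorphic

The graphs are NOT isomorphic.

Connected components of G1: 3 component(s) with vertex sets [[1], [5], [0, 2, 3, 4, 6, 7, 8, 9]], sizes [1, 1, 8].
Connected components of G2: 1 component(s) with vertex sets [[0, 1, 2, 3, 4, 5, 6, 7, 8, 9]], sizes [10].
The number of connected components (and the multiset of component sizes) is an isomorphism invariant — an isomorphism maps each component of G1 bijectively onto a component of G2. Since G1 has 3 component(s) and G2 has 1, they cannot be isomorphic.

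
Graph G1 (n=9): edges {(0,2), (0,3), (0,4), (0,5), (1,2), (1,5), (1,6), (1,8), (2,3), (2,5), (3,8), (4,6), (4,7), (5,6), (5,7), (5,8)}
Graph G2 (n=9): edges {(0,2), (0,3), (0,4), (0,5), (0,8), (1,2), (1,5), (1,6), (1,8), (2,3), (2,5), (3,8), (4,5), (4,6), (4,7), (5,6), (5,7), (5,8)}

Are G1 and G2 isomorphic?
No, not isomorphic

The graphs are NOT isomorphic.

Counting edges: G1 has 16 edge(s); G2 has 18 edge(s).
Edge count is an isomorphism invariant (a bijection on vertices induces a bijection on edges), so differing edge counts rule out isomorphism.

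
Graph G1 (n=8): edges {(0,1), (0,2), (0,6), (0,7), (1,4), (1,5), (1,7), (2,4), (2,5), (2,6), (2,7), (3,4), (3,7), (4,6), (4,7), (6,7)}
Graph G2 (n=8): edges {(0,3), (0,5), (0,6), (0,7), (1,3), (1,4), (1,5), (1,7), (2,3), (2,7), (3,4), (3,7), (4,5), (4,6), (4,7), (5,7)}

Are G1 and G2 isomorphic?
Yes, isomorphic

The graphs are isomorphic.
One valid mapping φ: V(G1) → V(G2): 0→5, 1→0, 2→4, 3→2, 4→3, 5→6, 6→1, 7→7

Verify φ preserves adjacency — for each edge of G1, its image is an edge of G2:
  (0,1) → (φ(0),φ(1)) = (0,5) ∈ E(G2) ✓
  (0,2) → (φ(0),φ(2)) = (4,5) ∈ E(G2) ✓
  (0,6) → (φ(0),φ(6)) = (1,5) ∈ E(G2) ✓
  (0,7) → (φ(0),φ(7)) = (5,7) ∈ E(G2) ✓
  (1,4) → (φ(1),φ(4)) = (0,3) ∈ E(G2) ✓
  (1,5) → (φ(1),φ(5)) = (0,6) ∈ E(G2) ✓
  (1,7) → (φ(1),φ(7)) = (0,7) ∈ E(G2) ✓
  (2,4) → (φ(2),φ(4)) = (3,4) ∈ E(G2) ✓
  (2,5) → (φ(2),φ(5)) = (4,6) ∈ E(G2) ✓
  (2,6) → (φ(2),φ(6)) = (1,4) ∈ E(G2) ✓
  (2,7) → (φ(2),φ(7)) = (4,7) ∈ E(G2) ✓
  (3,4) → (φ(3),φ(4)) = (2,3) ∈ E(G2) ✓
  (3,7) → (φ(3),φ(7)) = (2,7) ∈ E(G2) ✓
  (4,6) → (φ(4),φ(6)) = (1,3) ∈ E(G2) ✓
  (4,7) → (φ(4),φ(7)) = (3,7) ∈ E(G2) ✓
  (6,7) → (φ(6),φ(7)) = (1,7) ∈ E(G2) ✓
All 16 edges of G1 map to edges of G2, and |E(G1)| = |E(G2)| = 16, so φ is a bijection on edges as well as vertices. Hence G1 ≅ G2.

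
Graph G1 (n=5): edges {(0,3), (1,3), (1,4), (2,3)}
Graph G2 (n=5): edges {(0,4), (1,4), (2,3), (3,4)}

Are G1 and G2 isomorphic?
Yes, isomorphic

The graphs are isomorphic.
One valid mapping φ: V(G1) → V(G2): 0→0, 1→3, 2→1, 3→4, 4→2

Verify φ preserves adjacency — for each edge of G1, its image is an edge of G2:
  (0,3) → (φ(0),φ(3)) = (0,4) ∈ E(G2) ✓
  (1,3) → (φ(1),φ(3)) = (3,4) ∈ E(G2) ✓
  (1,4) → (φ(1),φ(4)) = (2,3) ∈ E(G2) ✓
  (2,3) → (φ(2),φ(3)) = (1,4) ∈ E(G2) ✓
All 4 edges of G1 map to edges of G2, and |E(G1)| = |E(G2)| = 4, so φ is a bijection on edges as well as vertices. Hence G1 ≅ G2.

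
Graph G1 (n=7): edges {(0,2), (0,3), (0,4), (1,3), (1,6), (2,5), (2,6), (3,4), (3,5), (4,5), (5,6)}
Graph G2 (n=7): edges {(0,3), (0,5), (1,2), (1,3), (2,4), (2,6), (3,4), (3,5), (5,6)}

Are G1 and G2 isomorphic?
No, not isomorphic

The graphs are NOT isomorphic.

Degrees in G1: deg(0)=3, deg(1)=2, deg(2)=3, deg(3)=4, deg(4)=3, deg(5)=4, deg(6)=3.
Sorted degree sequence of G1: [4, 4, 3, 3, 3, 3, 2].
Degrees in G2: deg(0)=2, deg(1)=2, deg(2)=3, deg(3)=4, deg(4)=2, deg(5)=3, deg(6)=2.
Sorted degree sequence of G2: [4, 3, 3, 2, 2, 2, 2].
The (sorted) degree sequence is an isomorphism invariant, so since G1 and G2 have different degree sequences they cannot be isomorphic.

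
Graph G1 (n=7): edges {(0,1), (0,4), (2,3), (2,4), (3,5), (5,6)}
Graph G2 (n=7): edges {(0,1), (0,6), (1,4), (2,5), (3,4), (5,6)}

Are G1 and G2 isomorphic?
Yes, isomorphic

The graphs are isomorphic.
One valid mapping φ: V(G1) → V(G2): 0→5, 1→2, 2→0, 3→1, 4→6, 5→4, 6→3

Verify φ preserves adjacency — for each edge of G1, its image is an edge of G2:
  (0,1) → (φ(0),φ(1)) = (2,5) ∈ E(G2) ✓
  (0,4) → (φ(0),φ(4)) = (5,6) ∈ E(G2) ✓
  (2,3) → (φ(2),φ(3)) = (0,1) ∈ E(G2) ✓
  (2,4) → (φ(2),φ(4)) = (0,6) ∈ E(G2) ✓
  (3,5) → (φ(3),φ(5)) = (1,4) ∈ E(G2) ✓
  (5,6) → (φ(5),φ(6)) = (3,4) ∈ E(G2) ✓
All 6 edges of G1 map to edges of G2, and |E(G1)| = |E(G2)| = 6, so φ is a bijection on edges as well as vertices. Hence G1 ≅ G2.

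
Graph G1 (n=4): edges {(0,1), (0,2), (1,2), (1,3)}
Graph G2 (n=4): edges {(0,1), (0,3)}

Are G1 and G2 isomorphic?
No, not isomorphic

The graphs are NOT isomorphic.

Degrees in G1: deg(0)=2, deg(1)=3, deg(2)=2, deg(3)=1.
Sorted degree sequence of G1: [3, 2, 2, 1].
Degrees in G2: deg(0)=2, deg(1)=1, deg(2)=0, deg(3)=1.
Sorted degree sequence of G2: [2, 1, 1, 0].
The (sorted) degree sequence is an isomorphism invariant, so since G1 and G2 have different degree sequences they cannot be isomorphic.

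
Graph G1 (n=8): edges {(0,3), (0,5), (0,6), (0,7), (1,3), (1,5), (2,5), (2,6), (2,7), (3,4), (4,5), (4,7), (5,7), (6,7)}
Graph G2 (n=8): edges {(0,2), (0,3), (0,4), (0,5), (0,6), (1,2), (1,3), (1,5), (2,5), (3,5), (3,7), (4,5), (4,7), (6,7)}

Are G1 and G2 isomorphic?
Yes, isomorphic

The graphs are isomorphic.
One valid mapping φ: V(G1) → V(G2): 0→3, 1→6, 2→2, 3→7, 4→4, 5→0, 6→1, 7→5

Verify φ preserves adjacency — for each edge of G1, its image is an edge of G2:
  (0,3) → (φ(0),φ(3)) = (3,7) ∈ E(G2) ✓
  (0,5) → (φ(0),φ(5)) = (0,3) ∈ E(G2) ✓
  (0,6) → (φ(0),φ(6)) = (1,3) ∈ E(G2) ✓
  (0,7) → (φ(0),φ(7)) = (3,5) ∈ E(G2) ✓
  (1,3) → (φ(1),φ(3)) = (6,7) ∈ E(G2) ✓
  (1,5) → (φ(1),φ(5)) = (0,6) ∈ E(G2) ✓
  (2,5) → (φ(2),φ(5)) = (0,2) ∈ E(G2) ✓
  (2,6) → (φ(2),φ(6)) = (1,2) ∈ E(G2) ✓
  (2,7) → (φ(2),φ(7)) = (2,5) ∈ E(G2) ✓
  (3,4) → (φ(3),φ(4)) = (4,7) ∈ E(G2) ✓
  (4,5) → (φ(4),φ(5)) = (0,4) ∈ E(G2) ✓
  (4,7) → (φ(4),φ(7)) = (4,5) ∈ E(G2) ✓
  (5,7) → (φ(5),φ(7)) = (0,5) ∈ E(G2) ✓
  (6,7) → (φ(6),φ(7)) = (1,5) ∈ E(G2) ✓
All 14 edges of G1 map to edges of G2, and |E(G1)| = |E(G2)| = 14, so φ is a bijection on edges as well as vertices. Hence G1 ≅ G2.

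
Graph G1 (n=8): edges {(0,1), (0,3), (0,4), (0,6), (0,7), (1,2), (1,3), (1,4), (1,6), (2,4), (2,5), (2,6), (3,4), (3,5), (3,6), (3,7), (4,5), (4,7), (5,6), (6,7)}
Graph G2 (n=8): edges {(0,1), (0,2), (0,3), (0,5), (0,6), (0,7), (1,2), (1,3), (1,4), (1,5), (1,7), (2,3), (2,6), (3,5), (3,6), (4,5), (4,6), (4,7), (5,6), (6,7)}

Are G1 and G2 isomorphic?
Yes, isomorphic

The graphs are isomorphic.
One valid mapping φ: V(G1) → V(G2): 0→3, 1→5, 2→4, 3→0, 4→6, 5→7, 6→1, 7→2

Verify φ preserves adjacency — for each edge of G1, its image is an edge of G2:
  (0,1) → (φ(0),φ(1)) = (3,5) ∈ E(G2) ✓
  (0,3) → (φ(0),φ(3)) = (0,3) ∈ E(G2) ✓
  (0,4) → (φ(0),φ(4)) = (3,6) ∈ E(G2) ✓
  (0,6) → (φ(0),φ(6)) = (1,3) ∈ E(G2) ✓
  (0,7) → (φ(0),φ(7)) = (2,3) ∈ E(G2) ✓
  (1,2) → (φ(1),φ(2)) = (4,5) ∈ E(G2) ✓
  (1,3) → (φ(1),φ(3)) = (0,5) ∈ E(G2) ✓
  (1,4) → (φ(1),φ(4)) = (5,6) ∈ E(G2) ✓
  (1,6) → (φ(1),φ(6)) = (1,5) ∈ E(G2) ✓
  (2,4) → (φ(2),φ(4)) = (4,6) ∈ E(G2) ✓
  (2,5) → (φ(2),φ(5)) = (4,7) ∈ E(G2) ✓
  (2,6) → (φ(2),φ(6)) = (1,4) ∈ E(G2) ✓
  (3,4) → (φ(3),φ(4)) = (0,6) ∈ E(G2) ✓
  (3,5) → (φ(3),φ(5)) = (0,7) ∈ E(G2) ✓
  (3,6) → (φ(3),φ(6)) = (0,1) ∈ E(G2) ✓
  (3,7) → (φ(3),φ(7)) = (0,2) ∈ E(G2) ✓
  (4,5) → (φ(4),φ(5)) = (6,7) ∈ E(G2) ✓
  (4,7) → (φ(4),φ(7)) = (2,6) ∈ E(G2) ✓
  (5,6) → (φ(5),φ(6)) = (1,7) ∈ E(G2) ✓
  (6,7) → (φ(6),φ(7)) = (1,2) ∈ E(G2) ✓
All 20 edges of G1 map to edges of G2, and |E(G1)| = |E(G2)| = 20, so φ is a bijection on edges as well as vertices. Hence G1 ≅ G2.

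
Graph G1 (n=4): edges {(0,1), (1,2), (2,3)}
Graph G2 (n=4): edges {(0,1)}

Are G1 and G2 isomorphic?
No, not isomorphic

The graphs are NOT isomorphic.

Connected components of G1: 1 component(s) with vertex sets [[0, 1, 2, 3]], sizes [4].
Connected components of G2: 3 component(s) with vertex sets [[2], [3], [0, 1]], sizes [1, 1, 2].
The number of connected components (and the multiset of component sizes) is an isomorphism invariant — an isomorphism maps each component of G1 bijectively onto a component of G2. Since G1 has 1 component(s) and G2 has 3, they cannot be isomorphic.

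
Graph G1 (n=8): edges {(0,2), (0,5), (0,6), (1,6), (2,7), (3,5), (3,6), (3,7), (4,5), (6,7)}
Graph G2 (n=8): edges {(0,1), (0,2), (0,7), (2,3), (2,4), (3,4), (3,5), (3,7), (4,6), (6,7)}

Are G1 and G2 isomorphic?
Yes, isomorphic

The graphs are isomorphic.
One valid mapping φ: V(G1) → V(G2): 0→7, 1→5, 2→6, 3→2, 4→1, 5→0, 6→3, 7→4

Verify φ preserves adjacency — for each edge of G1, its image is an edge of G2:
  (0,2) → (φ(0),φ(2)) = (6,7) ∈ E(G2) ✓
  (0,5) → (φ(0),φ(5)) = (0,7) ∈ E(G2) ✓
  (0,6) → (φ(0),φ(6)) = (3,7) ∈ E(G2) ✓
  (1,6) → (φ(1),φ(6)) = (3,5) ∈ E(G2) ✓
  (2,7) → (φ(2),φ(7)) = (4,6) ∈ E(G2) ✓
  (3,5) → (φ(3),φ(5)) = (0,2) ∈ E(G2) ✓
  (3,6) → (φ(3),φ(6)) = (2,3) ∈ E(G2) ✓
  (3,7) → (φ(3),φ(7)) = (2,4) ∈ E(G2) ✓
  (4,5) → (φ(4),φ(5)) = (0,1) ∈ E(G2) ✓
  (6,7) → (φ(6),φ(7)) = (3,4) ∈ E(G2) ✓
All 10 edges of G1 map to edges of G2, and |E(G1)| = |E(G2)| = 10, so φ is a bijection on edges as well as vertices. Hence G1 ≅ G2.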